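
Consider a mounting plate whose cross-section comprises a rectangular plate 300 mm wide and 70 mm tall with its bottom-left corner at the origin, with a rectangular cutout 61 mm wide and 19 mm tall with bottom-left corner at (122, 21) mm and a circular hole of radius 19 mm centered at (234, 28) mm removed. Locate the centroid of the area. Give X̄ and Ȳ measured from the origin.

X̄ = 144.75 mm, Ȳ = 35.70 mm

Part | A | x̄ᵢ | ȳᵢ | A·x̄ᵢ | A·ȳᵢ
plate | 21000.00 | 150.00 | 35.00 | 3150000.00 | 735000.00
hole 1 | -1159.00 | 152.50 | 30.50 | -176747.50 | -35349.50
hole 2 | -1134.11 | 234.00 | 28.00 | -265382.90 | -31755.22
Σ | 18706.89 |  |  | 2707869.60 | 667895.28
X̄ = 2707869.60 / 18706.89 = 144.75 mm
Ȳ = 667895.28 / 18706.89 = 35.70 mm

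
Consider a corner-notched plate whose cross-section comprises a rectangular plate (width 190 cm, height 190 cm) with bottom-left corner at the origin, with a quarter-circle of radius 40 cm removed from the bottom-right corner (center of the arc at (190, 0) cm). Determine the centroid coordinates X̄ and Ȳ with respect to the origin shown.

Part | A | x̄ᵢ | ȳᵢ | A·x̄ᵢ | A·ȳᵢ
plate | 36100.00 | 95.00 | 95.00 | 3429500.00 | 3429500.00
removed quarter-circle | -1256.64 | 173.02 | 16.98 | -217427.71 | -21333.33
Σ | 34843.36 |  |  | 3212072.29 | 3408166.67
X̄ = 3212072.29 / 34843.36 = 92.19 cm
Ȳ = 3408166.67 / 34843.36 = 97.81 cm

X̄ = 92.19 cm, Ȳ = 97.81 cm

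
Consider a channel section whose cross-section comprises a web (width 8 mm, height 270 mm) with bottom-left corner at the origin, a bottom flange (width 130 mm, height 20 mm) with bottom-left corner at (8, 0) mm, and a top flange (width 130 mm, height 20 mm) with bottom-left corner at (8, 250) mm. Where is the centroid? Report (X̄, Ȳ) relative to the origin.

X̄ = 52.75 mm, Ȳ = 135.00 mm

Part | A | x̄ᵢ | ȳᵢ | A·x̄ᵢ | A·ȳᵢ
web | 2160.00 | 4.00 | 135.00 | 8640.00 | 291600.00
bottom flange | 2600.00 | 73.00 | 10.00 | 189800.00 | 26000.00
top flange | 2600.00 | 73.00 | 260.00 | 189800.00 | 676000.00
Σ | 7360.00 |  |  | 388240.00 | 993600.00
X̄ = 388240.00 / 7360.00 = 52.75 mm
Ȳ = 993600.00 / 7360.00 = 135.00 mm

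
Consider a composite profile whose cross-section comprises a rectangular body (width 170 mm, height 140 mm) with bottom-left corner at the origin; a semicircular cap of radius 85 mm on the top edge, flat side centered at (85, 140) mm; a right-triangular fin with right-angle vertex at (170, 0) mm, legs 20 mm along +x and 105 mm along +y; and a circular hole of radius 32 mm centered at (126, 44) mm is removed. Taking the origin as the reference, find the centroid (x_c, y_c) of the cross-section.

rectangular body: A = 170 × 140 = 23800.00, centroid at (85.00, 70.00).
semicircular top: A = ½π·85² = 11349.00, centroid at (85.00, 176.08).
triangular fin: A = ½·20·105 = 1050.00, centroid at (176.67, 35.00).
hole: A = −π·32² = -3216.99, centroid at (126.00, 44.00).
ΣA = 32982.01 mm², ΣAx_c = 2767824.44 mm³, ΣAy_c = 3559479.55 mm³.
x_c = 2767824.44/32982.01 = 83.92 mm; y_c = 3559479.55/32982.01 = 107.92 mm.

x_c = 83.92 mm, y_c = 107.92 mm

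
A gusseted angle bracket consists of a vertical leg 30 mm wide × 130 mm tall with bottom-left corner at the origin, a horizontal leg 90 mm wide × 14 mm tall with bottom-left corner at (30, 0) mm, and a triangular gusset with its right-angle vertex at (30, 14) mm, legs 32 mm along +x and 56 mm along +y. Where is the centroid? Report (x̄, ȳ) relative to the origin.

x̄ = 31.28 mm, ȳ = 48.15 mm

vertical leg: A = 30 × 130 = 3900.00, centroid at (15.00, 65.00).
horizontal leg: A = 90 × 14 = 1260.00, centroid at (75.00, 7.00).
gusset: A = ½·32·56 = 896.00, centroid at (40.67, 32.67).
ΣA = 6056.00 mm²
ΣAx̄ = (3900.00)(15.00) + (1260.00)(75.00) + (896.00)(40.67) = 189437.33 mm³
ΣAȳ = (3900.00)(65.00) + (1260.00)(7.00) + (896.00)(32.67) = 291589.33 mm³
x̄ = 189437.33 / 6056.00 = 31.28 mm
ȳ = 291589.33 / 6056.00 = 48.15 mm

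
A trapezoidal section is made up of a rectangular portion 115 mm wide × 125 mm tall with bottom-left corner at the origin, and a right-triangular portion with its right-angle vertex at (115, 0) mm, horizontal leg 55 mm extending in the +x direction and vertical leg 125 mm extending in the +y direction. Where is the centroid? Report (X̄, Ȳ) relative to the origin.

rectangular portion: A = 115 × 125 = 14375.00, centroid at (57.50, 62.50).
triangular portion: A = ½·55·125 = 3437.50, centroid at (133.33, 41.67).
ΣA = 17812.50 mm², ΣAX̄ = 1284895.83 mm³, ΣAȲ = 1041666.67 mm³.
X̄ = 1284895.83/17812.50 = 72.13 mm; Ȳ = 1041666.67/17812.50 = 58.48 mm.

X̄ = 72.13 mm, Ȳ = 58.48 mm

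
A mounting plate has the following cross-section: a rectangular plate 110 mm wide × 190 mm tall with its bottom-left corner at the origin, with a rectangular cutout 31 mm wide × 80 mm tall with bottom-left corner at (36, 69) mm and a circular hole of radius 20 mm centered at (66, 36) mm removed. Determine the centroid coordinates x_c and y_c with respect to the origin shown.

x_c = 54.70 mm, y_c = 97.30 mm

plate: A = 110 × 190 = 20900.00, centroid at (55.00, 95.00).
hole 1: A = −(31 × 80) = -2480.00, centroid at (51.50, 109.00).
hole 2: A = −π·20² = -1256.64, centroid at (66.00, 36.00).
ΣA = 17163.36 mm², ΣAx_c = 938841.95 mm³, ΣAy_c = 1669941.07 mm³.
x_c = 938841.95/17163.36 = 54.70 mm; y_c = 1669941.07/17163.36 = 97.30 mm.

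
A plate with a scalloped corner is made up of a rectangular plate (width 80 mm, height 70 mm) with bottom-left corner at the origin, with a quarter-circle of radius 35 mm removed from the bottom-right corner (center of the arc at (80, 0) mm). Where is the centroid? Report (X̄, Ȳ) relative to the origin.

X̄ = 34.78 mm, Ȳ = 39.18 mm

plate: A = 80 × 70 = 5600.00, centroid at (40.00, 35.00).
removed quarter-circle: A = −¼π·35² = -962.11, centroid at (65.15, 14.85).
ΣA = 4637.89 mm²
ΣAX̄ = (5600.00)(40.00) + (-962.11)(65.15) = 161322.65 mm³
ΣAȲ = (5600.00)(35.00) + (-962.11)(14.85) = 181708.33 mm³
X̄ = 161322.65 / 4637.89 = 34.78 mm
Ȳ = 181708.33 / 4637.89 = 39.18 mm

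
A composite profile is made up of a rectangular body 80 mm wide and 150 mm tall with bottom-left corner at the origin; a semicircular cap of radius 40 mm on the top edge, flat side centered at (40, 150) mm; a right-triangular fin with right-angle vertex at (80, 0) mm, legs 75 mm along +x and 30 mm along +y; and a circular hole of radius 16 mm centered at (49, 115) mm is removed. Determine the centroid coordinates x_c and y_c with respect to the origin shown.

Part | A | x̄ᵢ | ȳᵢ | A·x̄ᵢ | A·ȳᵢ
rectangular body | 12000.00 | 40.00 | 75.00 | 480000.00 | 900000.00
semicircular top | 2513.27 | 40.00 | 166.98 | 100530.96 | 419657.79
triangular fin | 1125.00 | 105.00 | 10.00 | 118125.00 | 11250.00
hole | -804.25 | 49.00 | 115.00 | -39408.14 | -92488.49
Σ | 14834.03 |  |  | 659247.83 | 1238419.30
x_c = 659247.83 / 14834.03 = 44.44 mm
y_c = 1238419.30 / 14834.03 = 83.49 mm

x_c = 44.44 mm, y_c = 83.49 mm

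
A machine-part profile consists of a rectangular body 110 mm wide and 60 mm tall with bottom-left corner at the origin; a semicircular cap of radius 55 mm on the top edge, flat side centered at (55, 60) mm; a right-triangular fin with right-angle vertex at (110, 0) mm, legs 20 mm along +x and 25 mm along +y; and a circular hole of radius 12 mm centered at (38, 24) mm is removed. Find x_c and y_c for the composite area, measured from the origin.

rectangular body: A = 110 × 60 = 6600.00, centroid at (55.00, 30.00).
semicircular top: A = ½π·55² = 4751.66, centroid at (55.00, 83.34).
triangular fin: A = ½·20·25 = 250.00, centroid at (116.67, 8.33).
hole: A = −π·12² = -452.39, centroid at (38.00, 24.00).
ΣA = 11149.27 mm², ΣAx_c = 636317.11 mm³, ΣAy_c = 585242.19 mm³.
x_c = 636317.11/11149.27 = 57.07 mm; y_c = 585242.19/11149.27 = 52.49 mm.

x_c = 57.07 mm, y_c = 52.49 mm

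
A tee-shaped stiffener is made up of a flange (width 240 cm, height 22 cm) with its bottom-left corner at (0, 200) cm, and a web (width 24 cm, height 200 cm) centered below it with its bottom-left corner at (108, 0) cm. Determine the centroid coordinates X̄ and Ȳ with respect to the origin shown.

X̄ = 120.00 cm, Ȳ = 158.14 cm

Part | A | x̄ᵢ | ȳᵢ | A·x̄ᵢ | A·ȳᵢ
web | 4800.00 | 120.00 | 100.00 | 576000.00 | 480000.00
flange | 5280.00 | 120.00 | 211.00 | 633600.00 | 1114080.00
Σ | 10080.00 |  |  | 1209600.00 | 1594080.00
X̄ = 1209600.00 / 10080.00 = 120.00 cm
Ȳ = 1594080.00 / 10080.00 = 158.14 cm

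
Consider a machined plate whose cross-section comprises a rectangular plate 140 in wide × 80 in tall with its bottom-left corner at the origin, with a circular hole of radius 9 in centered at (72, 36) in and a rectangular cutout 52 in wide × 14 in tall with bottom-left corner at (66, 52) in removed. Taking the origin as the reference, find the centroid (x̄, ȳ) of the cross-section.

Part | A | x̄ᵢ | ȳᵢ | A·x̄ᵢ | A·ȳᵢ
plate | 11200.00 | 70.00 | 40.00 | 784000.00 | 448000.00
hole 1 | -254.47 | 72.00 | 36.00 | -18321.77 | -9160.88
hole 2 | -728.00 | 92.00 | 59.00 | -66976.00 | -42952.00
Σ | 10217.53 |  |  | 698702.23 | 395887.12
x̄ = 698702.23 / 10217.53 = 68.38 in
ȳ = 395887.12 / 10217.53 = 38.75 in

x̄ = 68.38 in, ȳ = 38.75 in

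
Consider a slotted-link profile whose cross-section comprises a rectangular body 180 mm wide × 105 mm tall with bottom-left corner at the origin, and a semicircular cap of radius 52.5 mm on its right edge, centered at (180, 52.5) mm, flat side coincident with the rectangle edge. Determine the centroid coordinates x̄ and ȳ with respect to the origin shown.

x̄ = 110.93 mm, ȳ = 52.50 mm

Part | A | x̄ᵢ | ȳᵢ | A·x̄ᵢ | A·ȳᵢ
rectangular body | 18900.00 | 90.00 | 52.50 | 1701000.00 | 992250.00
semicircular end | 4329.51 | 202.28 | 52.50 | 875780.08 | 227299.14
Σ | 23229.51 |  |  | 2576780.08 | 1219549.14
x̄ = 2576780.08 / 23229.51 = 110.93 mm
ȳ = 1219549.14 / 23229.51 = 52.50 mm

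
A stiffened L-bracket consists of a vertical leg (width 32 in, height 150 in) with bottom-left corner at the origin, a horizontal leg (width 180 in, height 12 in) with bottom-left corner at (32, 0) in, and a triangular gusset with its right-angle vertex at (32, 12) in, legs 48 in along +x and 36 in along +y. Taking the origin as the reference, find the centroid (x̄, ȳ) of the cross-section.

x̄ = 48.80 in, ȳ = 50.32 in

vertical leg: A = 32 × 150 = 4800.00, centroid at (16.00, 75.00).
horizontal leg: A = 180 × 12 = 2160.00, centroid at (122.00, 6.00).
gusset: A = ½·48·36 = 864.00, centroid at (48.00, 24.00).
ΣA = 7824.00 in², ΣAx̄ = 381792.00 in³, ΣAȳ = 393696.00 in³.
x̄ = 381792.00/7824.00 = 48.80 in; ȳ = 393696.00/7824.00 = 50.32 in.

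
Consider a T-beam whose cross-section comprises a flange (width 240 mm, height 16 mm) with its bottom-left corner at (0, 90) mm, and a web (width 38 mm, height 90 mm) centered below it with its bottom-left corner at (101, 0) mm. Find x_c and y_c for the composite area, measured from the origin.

web: A = 38 × 90 = 3420.00, centroid at (120.00, 45.00).
flange: A = 240 × 16 = 3840.00, centroid at (120.00, 98.00).
ΣA = 7260.00 mm²
ΣAx_c = (3420.00)(120.00) + (3840.00)(120.00) = 871200.00 mm³
ΣAy_c = (3420.00)(45.00) + (3840.00)(98.00) = 530220.00 mm³
x_c = 871200.00 / 7260.00 = 120.00 mm
y_c = 530220.00 / 7260.00 = 73.03 mm

x_c = 120.00 mm, y_c = 73.03 mm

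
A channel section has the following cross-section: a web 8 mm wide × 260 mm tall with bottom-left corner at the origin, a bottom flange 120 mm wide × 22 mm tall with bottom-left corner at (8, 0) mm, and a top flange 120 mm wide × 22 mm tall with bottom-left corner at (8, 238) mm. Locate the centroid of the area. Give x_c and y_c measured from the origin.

web: A = 8 × 260 = 2080.00, centroid at (4.00, 130.00).
bottom flange: A = 120 × 22 = 2640.00, centroid at (68.00, 11.00).
top flange: A = 120 × 22 = 2640.00, centroid at (68.00, 249.00).
ΣA = 7360.00 mm²
ΣAx_c = (2080.00)(4.00) + (2640.00)(68.00) + (2640.00)(68.00) = 367360.00 mm³
ΣAy_c = (2080.00)(130.00) + (2640.00)(11.00) + (2640.00)(249.00) = 956800.00 mm³
x_c = 367360.00 / 7360.00 = 49.91 mm
y_c = 956800.00 / 7360.00 = 130.00 mm

x_c = 49.91 mm, y_c = 130.00 mm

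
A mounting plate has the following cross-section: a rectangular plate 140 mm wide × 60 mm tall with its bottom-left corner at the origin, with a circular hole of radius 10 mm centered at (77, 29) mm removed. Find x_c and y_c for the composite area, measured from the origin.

plate: A = 140 × 60 = 8400.00, centroid at (70.00, 30.00).
hole: A = −π·10² = -314.16, centroid at (77.00, 29.00).
ΣA = 8085.84 mm², ΣAx_c = 563809.74 mm³, ΣAy_c = 242889.38 mm³.
x_c = 563809.74/8085.84 = 69.73 mm; y_c = 242889.38/8085.84 = 30.04 mm.

x_c = 69.73 mm, y_c = 30.04 mm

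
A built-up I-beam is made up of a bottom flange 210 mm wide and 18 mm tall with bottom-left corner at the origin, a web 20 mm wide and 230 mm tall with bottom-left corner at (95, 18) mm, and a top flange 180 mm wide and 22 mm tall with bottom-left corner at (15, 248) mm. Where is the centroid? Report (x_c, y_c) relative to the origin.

x_c = 105.00 mm, y_c = 135.45 mm

bottom flange: A = 210 × 18 = 3780.00, centroid at (105.00, 9.00).
web: A = 20 × 230 = 4600.00, centroid at (105.00, 133.00).
top flange: A = 180 × 22 = 3960.00, centroid at (105.00, 259.00).
ΣA = 12340.00 mm², ΣAx_c = 1295700.00 mm³, ΣAy_c = 1671460.00 mm³.
x_c = 1295700.00/12340.00 = 105.00 mm; y_c = 1671460.00/12340.00 = 135.45 mm.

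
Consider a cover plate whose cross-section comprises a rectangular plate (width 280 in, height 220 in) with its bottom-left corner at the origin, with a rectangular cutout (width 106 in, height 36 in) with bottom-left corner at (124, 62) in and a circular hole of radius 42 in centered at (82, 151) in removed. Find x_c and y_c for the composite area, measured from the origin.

x_c = 143.45 in, y_c = 107.84 in

Part | A | x̄ᵢ | ȳᵢ | A·x̄ᵢ | A·ȳᵢ
plate | 61600.00 | 140.00 | 110.00 | 8624000.00 | 6776000.00
hole 1 | -3816.00 | 177.00 | 80.00 | -675432.00 | -305280.00
hole 2 | -5541.77 | 82.00 | 151.00 | -454425.09 | -836807.19
Σ | 52242.23 |  |  | 7494142.91 | 5633912.81
x_c = 7494142.91 / 52242.23 = 143.45 in
y_c = 5633912.81 / 52242.23 = 107.84 in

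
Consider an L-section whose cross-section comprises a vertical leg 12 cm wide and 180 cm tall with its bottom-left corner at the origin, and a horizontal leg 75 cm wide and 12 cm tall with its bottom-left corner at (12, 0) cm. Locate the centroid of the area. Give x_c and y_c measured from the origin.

vertical leg: A = 12 × 180 = 2160.00, centroid at (6.00, 90.00).
horizontal leg: A = 75 × 12 = 900.00, centroid at (49.50, 6.00).
ΣA = 3060.00 cm²
ΣAx_c = (2160.00)(6.00) + (900.00)(49.50) = 57510.00 cm³
ΣAy_c = (2160.00)(90.00) + (900.00)(6.00) = 199800.00 cm³
x_c = 57510.00 / 3060.00 = 18.79 cm
y_c = 199800.00 / 3060.00 = 65.29 cm

x_c = 18.79 cm, y_c = 65.29 cm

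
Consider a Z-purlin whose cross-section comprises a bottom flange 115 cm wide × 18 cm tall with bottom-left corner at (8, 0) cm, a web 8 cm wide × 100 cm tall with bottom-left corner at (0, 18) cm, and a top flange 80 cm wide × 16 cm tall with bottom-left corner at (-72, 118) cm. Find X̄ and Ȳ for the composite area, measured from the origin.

bottom flange: A = 115 × 18 = 2070.00, centroid at (65.50, 9.00).
web: A = 8 × 100 = 800.00, centroid at (4.00, 68.00).
top flange: A = 80 × 16 = 1280.00, centroid at (-32.00, 126.00).
ΣA = 4150.00 cm², ΣAX̄ = 97825.00 cm³, ΣAȲ = 234310.00 cm³.
X̄ = 97825.00/4150.00 = 23.57 cm; Ȳ = 234310.00/4150.00 = 56.46 cm.

X̄ = 23.57 cm, Ȳ = 56.46 cm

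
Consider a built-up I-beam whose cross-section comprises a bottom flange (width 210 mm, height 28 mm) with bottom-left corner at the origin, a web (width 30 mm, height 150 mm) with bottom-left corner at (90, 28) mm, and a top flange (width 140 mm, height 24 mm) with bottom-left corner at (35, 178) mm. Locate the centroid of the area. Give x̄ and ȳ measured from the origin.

bottom flange: A = 210 × 28 = 5880.00, centroid at (105.00, 14.00).
web: A = 30 × 150 = 4500.00, centroid at (105.00, 103.00).
top flange: A = 140 × 24 = 3360.00, centroid at (105.00, 190.00).
ΣA = 13740.00 mm², ΣAx̄ = 1442700.00 mm³, ΣAȳ = 1184220.00 mm³.
x̄ = 1442700.00/13740.00 = 105.00 mm; ȳ = 1184220.00/13740.00 = 86.19 mm.

x̄ = 105.00 mm, ȳ = 86.19 mm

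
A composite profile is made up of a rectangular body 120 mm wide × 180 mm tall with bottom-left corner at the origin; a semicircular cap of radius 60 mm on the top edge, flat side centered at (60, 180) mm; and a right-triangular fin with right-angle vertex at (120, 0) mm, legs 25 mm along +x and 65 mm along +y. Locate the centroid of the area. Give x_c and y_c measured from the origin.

Part | A | x̄ᵢ | ȳᵢ | A·x̄ᵢ | A·ȳᵢ
rectangular body | 21600.00 | 60.00 | 90.00 | 1296000.00 | 1944000.00
semicircular top | 5654.87 | 60.00 | 205.46 | 339292.01 | 1161876.02
triangular fin | 812.50 | 128.33 | 21.67 | 104270.83 | 17604.17
Σ | 28067.37 |  |  | 1739562.84 | 3123480.19
x_c = 1739562.84 / 28067.37 = 61.98 mm
y_c = 3123480.19 / 28067.37 = 111.29 mm

x_c = 61.98 mm, y_c = 111.29 mm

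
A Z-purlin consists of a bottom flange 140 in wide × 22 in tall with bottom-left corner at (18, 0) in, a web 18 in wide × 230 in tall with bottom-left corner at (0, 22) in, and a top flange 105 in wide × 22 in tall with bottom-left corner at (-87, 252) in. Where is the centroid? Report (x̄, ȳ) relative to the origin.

bottom flange: A = 140 × 22 = 3080.00, centroid at (88.00, 11.00).
web: A = 18 × 230 = 4140.00, centroid at (9.00, 137.00).
top flange: A = 105 × 22 = 2310.00, centroid at (-34.50, 263.00).
ΣA = 9530.00 in²
ΣAx̄ = (3080.00)(88.00) + (4140.00)(9.00) + (2310.00)(-34.50) = 228605.00 in³
ΣAȳ = (3080.00)(11.00) + (4140.00)(137.00) + (2310.00)(263.00) = 1208590.00 in³
x̄ = 228605.00 / 9530.00 = 23.99 in
ȳ = 1208590.00 / 9530.00 = 126.82 in

x̄ = 23.99 in, ȳ = 126.82 in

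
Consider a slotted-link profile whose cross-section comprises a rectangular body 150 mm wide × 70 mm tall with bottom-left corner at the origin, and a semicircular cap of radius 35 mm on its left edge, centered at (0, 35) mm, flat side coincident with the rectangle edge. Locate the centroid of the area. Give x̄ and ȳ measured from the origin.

rectangular body: A = 150 × 70 = 10500.00, centroid at (75.00, 35.00).
semicircular end: A = ½π·35² = 1924.23, centroid at (-14.85, 35.00).
ΣA = 12424.23 mm², ΣAx̄ = 758916.67 mm³, ΣAȳ = 434847.89 mm³.
x̄ = 758916.67/12424.23 = 61.08 mm; ȳ = 434847.89/12424.23 = 35.00 mm.

x̄ = 61.08 mm, ȳ = 35.00 mm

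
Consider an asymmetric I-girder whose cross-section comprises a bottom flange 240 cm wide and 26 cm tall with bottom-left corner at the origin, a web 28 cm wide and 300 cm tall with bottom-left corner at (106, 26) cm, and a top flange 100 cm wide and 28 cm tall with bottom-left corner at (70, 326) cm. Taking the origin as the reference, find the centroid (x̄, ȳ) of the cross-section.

x̄ = 120.00 cm, ȳ = 144.01 cm

Part | A | x̄ᵢ | ȳᵢ | A·x̄ᵢ | A·ȳᵢ
bottom flange | 6240.00 | 120.00 | 13.00 | 748800.00 | 81120.00
web | 8400.00 | 120.00 | 176.00 | 1008000.00 | 1478400.00
top flange | 2800.00 | 120.00 | 340.00 | 336000.00 | 952000.00
Σ | 17440.00 |  |  | 2092800.00 | 2511520.00
x̄ = 2092800.00 / 17440.00 = 120.00 cm
ȳ = 2511520.00 / 17440.00 = 144.01 cm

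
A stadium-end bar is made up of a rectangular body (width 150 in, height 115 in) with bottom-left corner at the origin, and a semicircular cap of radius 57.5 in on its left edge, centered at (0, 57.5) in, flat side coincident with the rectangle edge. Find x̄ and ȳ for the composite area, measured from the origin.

x̄ = 52.00 in, ȳ = 57.50 in

rectangular body: A = 150 × 115 = 17250.00, centroid at (75.00, 57.50).
semicircular end: A = ½π·57.5² = 5193.45, centroid at (-24.40, 57.50).
ΣA = 22443.45 in²
ΣAx̄ = (17250.00)(75.00) + (5193.45)(-24.40) = 1167010.42 in³
ΣAȳ = (17250.00)(57.50) + (5193.45)(57.50) = 1290498.11 in³
x̄ = 1167010.42 / 22443.45 = 52.00 in
ȳ = 1290498.11 / 22443.45 = 57.50 in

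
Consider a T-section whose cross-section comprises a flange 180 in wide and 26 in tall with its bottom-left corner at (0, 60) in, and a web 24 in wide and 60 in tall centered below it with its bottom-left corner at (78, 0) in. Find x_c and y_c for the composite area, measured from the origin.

x_c = 90.00 in, y_c = 62.88 in

web: A = 24 × 60 = 1440.00, centroid at (90.00, 30.00).
flange: A = 180 × 26 = 4680.00, centroid at (90.00, 73.00).
ΣA = 6120.00 in²
ΣAx_c = (1440.00)(90.00) + (4680.00)(90.00) = 550800.00 in³
ΣAy_c = (1440.00)(30.00) + (4680.00)(73.00) = 384840.00 in³
x_c = 550800.00 / 6120.00 = 90.00 in
y_c = 384840.00 / 6120.00 = 62.88 in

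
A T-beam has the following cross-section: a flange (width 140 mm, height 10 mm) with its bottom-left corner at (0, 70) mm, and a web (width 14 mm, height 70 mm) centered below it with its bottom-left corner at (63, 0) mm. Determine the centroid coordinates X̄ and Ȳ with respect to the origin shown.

web: A = 14 × 70 = 980.00, centroid at (70.00, 35.00).
flange: A = 140 × 10 = 1400.00, centroid at (70.00, 75.00).
ΣA = 2380.00 mm², ΣAX̄ = 166600.00 mm³, ΣAȲ = 139300.00 mm³.
X̄ = 166600.00/2380.00 = 70.00 mm; Ȳ = 139300.00/2380.00 = 58.53 mm.

X̄ = 70.00 mm, Ȳ = 58.53 mm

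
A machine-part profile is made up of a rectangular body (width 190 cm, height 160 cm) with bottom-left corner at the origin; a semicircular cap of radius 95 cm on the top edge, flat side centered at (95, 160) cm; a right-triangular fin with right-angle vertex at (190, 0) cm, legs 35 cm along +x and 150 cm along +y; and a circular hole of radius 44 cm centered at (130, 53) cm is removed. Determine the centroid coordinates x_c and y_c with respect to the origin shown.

rectangular body: A = 190 × 160 = 30400.00, centroid at (95.00, 80.00).
semicircular top: A = ½π·95² = 14176.44, centroid at (95.00, 200.32).
triangular fin: A = ½·35·150 = 2625.00, centroid at (201.67, 50.00).
hole: A = −π·44² = -6082.12, centroid at (130.00, 53.00).
ΣA = 41119.31 cm²
ΣAx_c = (30400.00)(95.00) + (14176.44)(95.00) + (2625.00)(201.67) + (-6082.12)(130.00) = 3973460.46 cm³
ΣAy_c = (30400.00)(80.00) + (14176.44)(200.32) + (2625.00)(50.00) + (-6082.12)(53.00) = 5080710.69 cm³
x_c = 3973460.46 / 41119.31 = 96.63 cm
y_c = 5080710.69 / 41119.31 = 123.56 cm

x_c = 96.63 cm, y_c = 123.56 cm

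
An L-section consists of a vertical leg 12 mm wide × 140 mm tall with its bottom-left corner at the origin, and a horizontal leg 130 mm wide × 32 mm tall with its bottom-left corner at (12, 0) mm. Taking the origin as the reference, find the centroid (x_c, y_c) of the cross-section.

vertical leg: A = 12 × 140 = 1680.00, centroid at (6.00, 70.00).
horizontal leg: A = 130 × 32 = 4160.00, centroid at (77.00, 16.00).
ΣA = 5840.00 mm²
ΣAx_c = (1680.00)(6.00) + (4160.00)(77.00) = 330400.00 mm³
ΣAy_c = (1680.00)(70.00) + (4160.00)(16.00) = 184160.00 mm³
x_c = 330400.00 / 5840.00 = 56.58 mm
y_c = 184160.00 / 5840.00 = 31.53 mm

x_c = 56.58 mm, y_c = 31.53 mm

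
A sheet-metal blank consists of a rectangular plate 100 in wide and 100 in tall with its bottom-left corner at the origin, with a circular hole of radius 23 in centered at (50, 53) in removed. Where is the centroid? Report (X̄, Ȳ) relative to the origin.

X̄ = 50.00 in, Ȳ = 49.40 in

Part | A | x̄ᵢ | ȳᵢ | A·x̄ᵢ | A·ȳᵢ
plate | 10000.00 | 50.00 | 50.00 | 500000.00 | 500000.00
hole | -1661.90 | 50.00 | 53.00 | -83095.13 | -88080.83
Σ | 8338.10 |  |  | 416904.87 | 411919.17
X̄ = 416904.87 / 8338.10 = 50.00 in
Ȳ = 411919.17 / 8338.10 = 49.40 in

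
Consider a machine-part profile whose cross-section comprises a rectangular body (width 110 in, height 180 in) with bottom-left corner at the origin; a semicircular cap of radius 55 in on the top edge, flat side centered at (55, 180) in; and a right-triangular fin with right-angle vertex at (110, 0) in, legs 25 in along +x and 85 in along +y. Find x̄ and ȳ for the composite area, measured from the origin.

x̄ = 57.63 in, ȳ = 108.47 in

rectangular body: A = 110 × 180 = 19800.00, centroid at (55.00, 90.00).
semicircular top: A = ½π·55² = 4751.66, centroid at (55.00, 203.34).
triangular fin: A = ½·25·85 = 1062.50, centroid at (118.33, 28.33).
ΣA = 25614.16 in², ΣAx̄ = 1476070.41 in³, ΣAȳ = 2778319.43 in³.
x̄ = 1476070.41/25614.16 = 57.63 in; ȳ = 2778319.43/25614.16 = 108.47 in.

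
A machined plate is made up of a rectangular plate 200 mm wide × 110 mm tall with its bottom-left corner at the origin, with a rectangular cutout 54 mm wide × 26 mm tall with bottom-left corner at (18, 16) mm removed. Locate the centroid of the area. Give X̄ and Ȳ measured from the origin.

X̄ = 103.75 mm, Ȳ = 56.77 mm

plate: A = 200 × 110 = 22000.00, centroid at (100.00, 55.00).
hole: A = −(54 × 26) = -1404.00, centroid at (45.00, 29.00).
ΣA = 20596.00 mm²
ΣAX̄ = (22000.00)(100.00) + (-1404.00)(45.00) = 2136820.00 mm³
ΣAȲ = (22000.00)(55.00) + (-1404.00)(29.00) = 1169284.00 mm³
X̄ = 2136820.00 / 20596.00 = 103.75 mm
Ȳ = 1169284.00 / 20596.00 = 56.77 mm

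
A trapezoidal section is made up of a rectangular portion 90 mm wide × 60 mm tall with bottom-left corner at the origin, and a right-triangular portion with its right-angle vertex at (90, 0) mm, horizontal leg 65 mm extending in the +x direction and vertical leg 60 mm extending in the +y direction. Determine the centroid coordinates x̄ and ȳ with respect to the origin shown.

rectangular portion: A = 90 × 60 = 5400.00, centroid at (45.00, 30.00).
triangular portion: A = ½·65·60 = 1950.00, centroid at (111.67, 20.00).
ΣA = 7350.00 mm²
ΣAx̄ = (5400.00)(45.00) + (1950.00)(111.67) = 460750.00 mm³
ΣAȳ = (5400.00)(30.00) + (1950.00)(20.00) = 201000.00 mm³
x̄ = 460750.00 / 7350.00 = 62.69 mm
ȳ = 201000.00 / 7350.00 = 27.35 mm

x̄ = 62.69 mm, ȳ = 27.35 mm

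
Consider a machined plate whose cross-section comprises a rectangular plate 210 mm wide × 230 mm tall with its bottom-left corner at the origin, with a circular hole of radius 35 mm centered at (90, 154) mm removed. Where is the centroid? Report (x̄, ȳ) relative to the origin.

x̄ = 106.30 mm, ȳ = 111.62 mm

plate: A = 210 × 230 = 48300.00, centroid at (105.00, 115.00).
hole: A = −π·35² = -3848.45, centroid at (90.00, 154.00).
ΣA = 44451.55 mm², ΣAx̄ = 4725139.41 mm³, ΣAȳ = 4961838.55 mm³.
x̄ = 4725139.41/44451.55 = 106.30 mm; ȳ = 4961838.55/44451.55 = 111.62 mm.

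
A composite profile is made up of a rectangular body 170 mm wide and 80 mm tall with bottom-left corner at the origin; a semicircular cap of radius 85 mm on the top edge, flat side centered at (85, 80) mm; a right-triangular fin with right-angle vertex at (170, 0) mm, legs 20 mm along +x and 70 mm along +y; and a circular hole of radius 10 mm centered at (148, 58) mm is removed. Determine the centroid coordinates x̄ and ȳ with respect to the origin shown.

rectangular body: A = 170 × 80 = 13600.00, centroid at (85.00, 40.00).
semicircular top: A = ½π·85² = 11349.00, centroid at (85.00, 116.08).
triangular fin: A = ½·20·70 = 700.00, centroid at (176.67, 23.33).
hole: A = −π·10² = -314.16, centroid at (148.00, 58.00).
ΣA = 25334.84 mm²
ΣAx̄ = (13600.00)(85.00) + (11349.00)(85.00) + (700.00)(176.67) + (-314.16)(148.00) = 2197836.39 mm³
ΣAȳ = (13600.00)(40.00) + (11349.00)(116.08) + (700.00)(23.33) + (-314.16)(58.00) = 1859449.04 mm³
x̄ = 2197836.39 / 25334.84 = 86.75 mm
ȳ = 1859449.04 / 25334.84 = 73.39 mm

x̄ = 86.75 mm, ȳ = 73.39 mm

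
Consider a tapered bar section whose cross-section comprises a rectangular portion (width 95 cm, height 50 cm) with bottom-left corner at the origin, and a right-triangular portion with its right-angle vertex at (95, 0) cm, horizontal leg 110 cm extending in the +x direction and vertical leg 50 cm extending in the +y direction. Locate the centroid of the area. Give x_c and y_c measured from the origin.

x_c = 78.36 cm, y_c = 21.94 cm

rectangular portion: A = 95 × 50 = 4750.00, centroid at (47.50, 25.00).
triangular portion: A = ½·110·50 = 2750.00, centroid at (131.67, 16.67).
ΣA = 7500.00 cm², ΣAx_c = 587708.33 cm³, ΣAy_c = 164583.33 cm³.
x_c = 587708.33/7500.00 = 78.36 cm; y_c = 164583.33/7500.00 = 21.94 cm.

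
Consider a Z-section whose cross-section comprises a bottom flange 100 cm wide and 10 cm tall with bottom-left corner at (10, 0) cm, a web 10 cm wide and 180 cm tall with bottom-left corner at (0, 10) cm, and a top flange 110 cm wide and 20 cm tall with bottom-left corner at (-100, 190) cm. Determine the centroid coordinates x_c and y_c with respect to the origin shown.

x_c = -6.00 cm, y_c = 125.00 cm

bottom flange: A = 100 × 10 = 1000.00, centroid at (60.00, 5.00).
web: A = 10 × 180 = 1800.00, centroid at (5.00, 100.00).
top flange: A = 110 × 20 = 2200.00, centroid at (-45.00, 200.00).
ΣA = 5000.00 cm², ΣAx_c = -30000.00 cm³, ΣAy_c = 625000.00 cm³.
x_c = -30000.00/5000.00 = -6.00 cm; y_c = 625000.00/5000.00 = 125.00 cm.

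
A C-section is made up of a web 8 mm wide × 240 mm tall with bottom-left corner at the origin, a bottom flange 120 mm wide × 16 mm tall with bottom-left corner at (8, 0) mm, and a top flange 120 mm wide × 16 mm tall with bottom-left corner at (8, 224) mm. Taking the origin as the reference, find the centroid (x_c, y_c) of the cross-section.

web: A = 8 × 240 = 1920.00, centroid at (4.00, 120.00).
bottom flange: A = 120 × 16 = 1920.00, centroid at (68.00, 8.00).
top flange: A = 120 × 16 = 1920.00, centroid at (68.00, 232.00).
ΣA = 5760.00 mm²
ΣAx_c = (1920.00)(4.00) + (1920.00)(68.00) + (1920.00)(68.00) = 268800.00 mm³
ΣAy_c = (1920.00)(120.00) + (1920.00)(8.00) + (1920.00)(232.00) = 691200.00 mm³
x_c = 268800.00 / 5760.00 = 46.67 mm
y_c = 691200.00 / 5760.00 = 120.00 mm

x_c = 46.67 mm, y_c = 120.00 mm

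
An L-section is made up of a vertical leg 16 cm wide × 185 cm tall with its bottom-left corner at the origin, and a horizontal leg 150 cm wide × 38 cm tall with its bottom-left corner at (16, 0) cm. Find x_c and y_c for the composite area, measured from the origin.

Part | A | x̄ᵢ | ȳᵢ | A·x̄ᵢ | A·ȳᵢ
vertical leg | 2960.00 | 8.00 | 92.50 | 23680.00 | 273800.00
horizontal leg | 5700.00 | 91.00 | 19.00 | 518700.00 | 108300.00
Σ | 8660.00 |  |  | 542380.00 | 382100.00
x_c = 542380.00 / 8660.00 = 62.63 cm
y_c = 382100.00 / 8660.00 = 44.12 cm

x_c = 62.63 cm, y_c = 44.12 cm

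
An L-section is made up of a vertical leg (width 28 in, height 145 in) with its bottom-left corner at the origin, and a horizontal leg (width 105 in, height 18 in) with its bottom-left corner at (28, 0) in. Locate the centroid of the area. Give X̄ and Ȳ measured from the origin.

X̄ = 35.12 in, Ȳ = 52.33 in

Part | A | x̄ᵢ | ȳᵢ | A·x̄ᵢ | A·ȳᵢ
vertical leg | 4060.00 | 14.00 | 72.50 | 56840.00 | 294350.00
horizontal leg | 1890.00 | 80.50 | 9.00 | 152145.00 | 17010.00
Σ | 5950.00 |  |  | 208985.00 | 311360.00
X̄ = 208985.00 / 5950.00 = 35.12 in
Ȳ = 311360.00 / 5950.00 = 52.33 in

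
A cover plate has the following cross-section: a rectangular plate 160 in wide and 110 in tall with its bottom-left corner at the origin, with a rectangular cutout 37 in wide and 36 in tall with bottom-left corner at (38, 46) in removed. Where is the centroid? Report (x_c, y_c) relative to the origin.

plate: A = 160 × 110 = 17600.00, centroid at (80.00, 55.00).
hole: A = −(37 × 36) = -1332.00, centroid at (56.50, 64.00).
ΣA = 16268.00 in², ΣAx_c = 1332742.00 in³, ΣAy_c = 882752.00 in³.
x_c = 1332742.00/16268.00 = 81.92 in; y_c = 882752.00/16268.00 = 54.26 in.

x_c = 81.92 in, y_c = 54.26 in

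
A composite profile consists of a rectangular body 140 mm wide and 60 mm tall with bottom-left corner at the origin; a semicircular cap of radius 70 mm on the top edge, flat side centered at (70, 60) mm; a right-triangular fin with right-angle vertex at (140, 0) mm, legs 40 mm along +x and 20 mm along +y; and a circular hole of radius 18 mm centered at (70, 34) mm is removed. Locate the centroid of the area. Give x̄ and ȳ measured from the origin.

rectangular body: A = 140 × 60 = 8400.00, centroid at (70.00, 30.00).
semicircular top: A = ½π·70² = 7696.90, centroid at (70.00, 89.71).
triangular fin: A = ½·40·20 = 400.00, centroid at (153.33, 6.67).
hole: A = −π·18² = -1017.88, centroid at (70.00, 34.00).
ΣA = 15479.03 mm², ΣAx̄ = 1116865.15 mm³, ΣAȳ = 910539.67 mm³.
x̄ = 1116865.15/15479.03 = 72.15 mm; ȳ = 910539.67/15479.03 = 58.82 mm.

x̄ = 72.15 mm, ȳ = 58.82 mm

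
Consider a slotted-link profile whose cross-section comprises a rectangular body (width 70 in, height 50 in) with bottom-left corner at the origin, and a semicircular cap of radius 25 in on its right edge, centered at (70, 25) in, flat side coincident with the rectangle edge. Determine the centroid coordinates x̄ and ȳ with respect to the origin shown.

Part | A | x̄ᵢ | ȳᵢ | A·x̄ᵢ | A·ȳᵢ
rectangular body | 3500.00 | 35.00 | 25.00 | 122500.00 | 87500.00
semicircular end | 981.75 | 80.61 | 25.00 | 79139.01 | 24543.69
Σ | 4481.75 |  |  | 201639.01 | 112043.69
x̄ = 201639.01 / 4481.75 = 44.99 in
ȳ = 112043.69 / 4481.75 = 25.00 in

x̄ = 44.99 in, ȳ = 25.00 in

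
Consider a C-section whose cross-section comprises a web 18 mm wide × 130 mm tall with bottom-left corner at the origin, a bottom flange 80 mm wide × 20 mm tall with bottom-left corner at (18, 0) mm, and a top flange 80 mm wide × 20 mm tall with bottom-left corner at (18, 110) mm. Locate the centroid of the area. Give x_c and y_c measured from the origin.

Part | A | x̄ᵢ | ȳᵢ | A·x̄ᵢ | A·ȳᵢ
web | 2340.00 | 9.00 | 65.00 | 21060.00 | 152100.00
bottom flange | 1600.00 | 58.00 | 10.00 | 92800.00 | 16000.00
top flange | 1600.00 | 58.00 | 120.00 | 92800.00 | 192000.00
Σ | 5540.00 |  |  | 206660.00 | 360100.00
x_c = 206660.00 / 5540.00 = 37.30 mm
y_c = 360100.00 / 5540.00 = 65.00 mm

x_c = 37.30 mm, y_c = 65.00 mm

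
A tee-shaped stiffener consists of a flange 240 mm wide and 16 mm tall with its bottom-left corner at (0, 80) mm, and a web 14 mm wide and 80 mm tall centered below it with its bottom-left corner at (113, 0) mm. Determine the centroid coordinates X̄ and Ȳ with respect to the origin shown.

web: A = 14 × 80 = 1120.00, centroid at (120.00, 40.00).
flange: A = 240 × 16 = 3840.00, centroid at (120.00, 88.00).
ΣA = 4960.00 mm²
ΣAX̄ = (1120.00)(120.00) + (3840.00)(120.00) = 595200.00 mm³
ΣAȲ = (1120.00)(40.00) + (3840.00)(88.00) = 382720.00 mm³
X̄ = 595200.00 / 4960.00 = 120.00 mm
Ȳ = 382720.00 / 4960.00 = 77.16 mm

X̄ = 120.00 mm, Ȳ = 77.16 mm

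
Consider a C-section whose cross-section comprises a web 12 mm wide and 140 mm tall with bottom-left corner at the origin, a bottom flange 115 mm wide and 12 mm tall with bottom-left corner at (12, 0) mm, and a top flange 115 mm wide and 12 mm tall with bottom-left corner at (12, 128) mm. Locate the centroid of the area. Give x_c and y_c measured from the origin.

Part | A | x̄ᵢ | ȳᵢ | A·x̄ᵢ | A·ȳᵢ
web | 1680.00 | 6.00 | 70.00 | 10080.00 | 117600.00
bottom flange | 1380.00 | 69.50 | 6.00 | 95910.00 | 8280.00
top flange | 1380.00 | 69.50 | 134.00 | 95910.00 | 184920.00
Σ | 4440.00 |  |  | 201900.00 | 310800.00
x_c = 201900.00 / 4440.00 = 45.47 mm
y_c = 310800.00 / 4440.00 = 70.00 mm

x_c = 45.47 mm, y_c = 70.00 mm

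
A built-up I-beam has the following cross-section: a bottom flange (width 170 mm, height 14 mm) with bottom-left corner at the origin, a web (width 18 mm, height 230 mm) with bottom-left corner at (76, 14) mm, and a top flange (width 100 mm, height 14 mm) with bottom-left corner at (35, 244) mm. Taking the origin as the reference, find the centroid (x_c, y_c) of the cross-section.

Part | A | x̄ᵢ | ȳᵢ | A·x̄ᵢ | A·ȳᵢ
bottom flange | 2380.00 | 85.00 | 7.00 | 202300.00 | 16660.00
web | 4140.00 | 85.00 | 129.00 | 351900.00 | 534060.00
top flange | 1400.00 | 85.00 | 251.00 | 119000.00 | 351400.00
Σ | 7920.00 |  |  | 673200.00 | 902120.00
x_c = 673200.00 / 7920.00 = 85.00 mm
y_c = 902120.00 / 7920.00 = 113.90 mm

x_c = 85.00 mm, y_c = 113.90 mm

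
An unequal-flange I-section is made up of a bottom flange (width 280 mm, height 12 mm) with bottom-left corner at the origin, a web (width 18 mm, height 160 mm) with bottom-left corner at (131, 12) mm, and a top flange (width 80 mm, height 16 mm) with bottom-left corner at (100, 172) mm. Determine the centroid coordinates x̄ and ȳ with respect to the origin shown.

x̄ = 140.00 mm, ȳ = 68.55 mm

bottom flange: A = 280 × 12 = 3360.00, centroid at (140.00, 6.00).
web: A = 18 × 160 = 2880.00, centroid at (140.00, 92.00).
top flange: A = 80 × 16 = 1280.00, centroid at (140.00, 180.00).
ΣA = 7520.00 mm²
ΣAx̄ = (3360.00)(140.00) + (2880.00)(140.00) + (1280.00)(140.00) = 1052800.00 mm³
ΣAȳ = (3360.00)(6.00) + (2880.00)(92.00) + (1280.00)(180.00) = 515520.00 mm³
x̄ = 1052800.00 / 7520.00 = 140.00 mm
ȳ = 515520.00 / 7520.00 = 68.55 mm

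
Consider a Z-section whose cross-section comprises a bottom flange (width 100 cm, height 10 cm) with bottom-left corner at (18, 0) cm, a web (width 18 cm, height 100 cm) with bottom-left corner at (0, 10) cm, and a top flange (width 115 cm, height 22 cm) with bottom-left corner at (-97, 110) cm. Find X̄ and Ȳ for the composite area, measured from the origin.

Part | A | x̄ᵢ | ȳᵢ | A·x̄ᵢ | A·ȳᵢ
bottom flange | 1000.00 | 68.00 | 5.00 | 68000.00 | 5000.00
web | 1800.00 | 9.00 | 60.00 | 16200.00 | 108000.00
top flange | 2530.00 | -39.50 | 121.00 | -99935.00 | 306130.00
Σ | 5330.00 |  |  | -15735.00 | 419130.00
X̄ = -15735.00 / 5330.00 = -2.95 cm
Ȳ = 419130.00 / 5330.00 = 78.64 cm

X̄ = -2.95 cm, Ȳ = 78.64 cm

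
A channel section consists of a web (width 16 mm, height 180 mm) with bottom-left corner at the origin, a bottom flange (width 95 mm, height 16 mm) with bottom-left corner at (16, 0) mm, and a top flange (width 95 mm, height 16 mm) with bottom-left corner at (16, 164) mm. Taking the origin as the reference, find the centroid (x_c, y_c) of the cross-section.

web: A = 16 × 180 = 2880.00, centroid at (8.00, 90.00).
bottom flange: A = 95 × 16 = 1520.00, centroid at (63.50, 8.00).
top flange: A = 95 × 16 = 1520.00, centroid at (63.50, 172.00).
ΣA = 5920.00 mm², ΣAx_c = 216080.00 mm³, ΣAy_c = 532800.00 mm³.
x_c = 216080.00/5920.00 = 36.50 mm; y_c = 532800.00/5920.00 = 90.00 mm.

x_c = 36.50 mm, y_c = 90.00 mm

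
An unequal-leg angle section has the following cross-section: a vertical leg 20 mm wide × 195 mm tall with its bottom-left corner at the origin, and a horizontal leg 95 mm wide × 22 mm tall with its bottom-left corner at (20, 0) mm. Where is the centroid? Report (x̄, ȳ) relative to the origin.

vertical leg: A = 20 × 195 = 3900.00, centroid at (10.00, 97.50).
horizontal leg: A = 95 × 22 = 2090.00, centroid at (67.50, 11.00).
ΣA = 5990.00 mm²
ΣAx̄ = (3900.00)(10.00) + (2090.00)(67.50) = 180075.00 mm³
ΣAȳ = (3900.00)(97.50) + (2090.00)(11.00) = 403240.00 mm³
x̄ = 180075.00 / 5990.00 = 30.06 mm
ȳ = 403240.00 / 5990.00 = 67.32 mm

x̄ = 30.06 mm, ȳ = 67.32 mm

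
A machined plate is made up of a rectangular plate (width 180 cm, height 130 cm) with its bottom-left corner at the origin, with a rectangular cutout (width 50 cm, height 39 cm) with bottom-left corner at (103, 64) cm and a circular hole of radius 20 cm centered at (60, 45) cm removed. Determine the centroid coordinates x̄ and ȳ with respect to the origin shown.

plate: A = 180 × 130 = 23400.00, centroid at (90.00, 65.00).
hole 1: A = −(50 × 39) = -1950.00, centroid at (128.00, 83.50).
hole 2: A = −π·20² = -1256.64, centroid at (60.00, 45.00).
ΣA = 20193.36 cm²
ΣAx̄ = (23400.00)(90.00) + (-1950.00)(128.00) + (-1256.64)(60.00) = 1781001.78 cm³
ΣAȳ = (23400.00)(65.00) + (-1950.00)(83.50) + (-1256.64)(45.00) = 1301626.33 cm³
x̄ = 1781001.78 / 20193.36 = 88.20 cm
ȳ = 1301626.33 / 20193.36 = 64.46 cm

x̄ = 88.20 cm, ȳ = 64.46 cm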